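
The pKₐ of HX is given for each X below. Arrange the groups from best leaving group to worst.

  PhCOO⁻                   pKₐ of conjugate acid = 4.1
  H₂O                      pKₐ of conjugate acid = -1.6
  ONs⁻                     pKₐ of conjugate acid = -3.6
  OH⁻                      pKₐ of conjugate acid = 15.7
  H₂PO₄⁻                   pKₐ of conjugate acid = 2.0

Lower conjugate-acid pKₐ ⇒ weaker base ⇒ better leaving group.
Sorting by the given values: ONs⁻ (-3.6), H₂O (-1.6), H₂PO₄⁻ (2.0), PhCOO⁻ (4.1), OH⁻ (15.7).

ONs⁻ > H₂O > H₂PO₄⁻ > PhCOO⁻ > OH⁻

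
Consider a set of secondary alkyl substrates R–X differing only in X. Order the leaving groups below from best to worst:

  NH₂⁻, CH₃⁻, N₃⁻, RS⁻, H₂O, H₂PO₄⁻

H₂O > H₂PO₄⁻ > N₃⁻ > RS⁻ > NH₂⁻ > CH₃⁻

A good leaving group is a weak base: the lower the pKₐ of its conjugate acid, the more readily it departs.
H₂O: pKₐ(H₃O⁺) ≈ -1.7
H₂PO₄⁻: pKₐ(H₃PO₄) ≈ 2.1
N₃⁻: pKₐ(HN₃) ≈ 4.7
RS⁻: pKₐ(RSH (a thiol)) ≈ 10.5
NH₂⁻: pKₐ(NH₃) ≈ 38
CH₃⁻: pKₐ(CH₄) ≈ 48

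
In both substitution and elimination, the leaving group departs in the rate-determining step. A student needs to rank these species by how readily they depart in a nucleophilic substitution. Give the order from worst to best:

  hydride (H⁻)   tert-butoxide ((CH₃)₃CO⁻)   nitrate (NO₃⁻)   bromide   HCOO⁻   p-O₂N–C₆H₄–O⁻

Rank by basicity of the departing species: weakest base leaves most easily.
bromide: pKₐ(HBr) ≈ -9 — weak base; good leaving group
nitrate (NO₃⁻): pKₐ(HNO₃) ≈ -1.3 — resonance-delocalised over three oxygens
HCOO⁻: pKₐ(HCOOH) ≈ 3.8
p-O₂N–C₆H₄–O⁻: pKₐ(p-nitrophenol) ≈ 7.2 — nitro group delocalises the charge; the classic chromogenic LG
tert-butoxide ((CH₃)₃CO⁻): pKₐ(t-BuOH) ≈ 18 — bulky, strongly basic alkoxide
hydride (H⁻): pKₐ(H₂) ≈ 36
Listed from poorest to best leaving group as asked.

hydride (H⁻) < tert-butoxide ((CH₃)₃CO⁻) < p-O₂N–C₆H₄–O⁻ < HCOO⁻ < nitrate (NO₃⁻) < bromide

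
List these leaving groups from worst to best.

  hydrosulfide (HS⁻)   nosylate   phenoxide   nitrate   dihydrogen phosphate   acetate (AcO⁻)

phenoxide < hydrosulfide (HS⁻) < acetate (AcO⁻) < dihydrogen phosphate < nitrate < nosylate

The more stable X⁻ (or X) is on its own — i.e. the weaker a base it is — the better a leaving group it makes.
nosylate: pKₐ(p-O₂NC₆H₄SO₃H) ≈ -3.5
nitrate: pKₐ(HNO₃) ≈ -1.3
dihydrogen phosphate: pKₐ(H₃PO₄) ≈ 2.1
acetate (AcO⁻): pKₐ(CH₃COOH) ≈ 4.8
hydrosulfide (HS⁻): pKₐ(H₂S) ≈ 7
phenoxide: pKₐ(C₆H₅OH (phenol)) ≈ 10
Reversing gives the worst-to-best order requested.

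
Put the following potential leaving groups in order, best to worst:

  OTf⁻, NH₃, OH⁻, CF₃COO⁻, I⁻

A good leaving group is a weak base: the lower the pKₐ of its conjugate acid, the more readily it departs.
OTf⁻: pKₐ(CF₃SO₃H (triflic acid)) ≈ -14 — charge spread over three oxygens and a CF₃ group; the premier leaving group in synthesis
I⁻: pKₐ(HI) ≈ -10 — large, highly polarisable; very weak base
CF₃COO⁻: pKₐ(CF₃COOH) ≈ 0.2
NH₃: pKₐ(NH₄⁺) ≈ 9.2
OH⁻: pKₐ(H₂O) ≈ 15.7 — strong base; essentially never leaves without prior activation

OTf⁻ > I⁻ > CF₃COO⁻ > NH₃ > OH⁻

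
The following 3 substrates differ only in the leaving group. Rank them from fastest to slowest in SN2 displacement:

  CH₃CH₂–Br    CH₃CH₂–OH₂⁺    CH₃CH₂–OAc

The skeletons are identical, so relative rate is governed entirely by leaving-group ability.
The more stable X⁻ (or X) is on its own — i.e. the weaker a base it is — the better a leaving group it makes.
CH₃CH₂–Br loses Br⁻: pKₐ(HBr) ≈ -9
CH₃CH₂–OH₂⁺ loses H₂O: pKₐ(H₃O⁺) ≈ -1.7
CH₃CH₂–OAc loses AcO⁻: pKₐ(CH₃COOH) ≈ 4.8

CH₃CH₂–Br > CH₃CH₂–OH₂⁺ > CH₃CH₂–OAc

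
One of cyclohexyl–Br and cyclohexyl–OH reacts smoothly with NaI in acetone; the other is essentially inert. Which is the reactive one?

From cyclohexyl–OH the departing group would be OH⁻ (pKₐ(H₂O) ≈ 15.7). Strong base; essentially never leaves without prior activation.
From cyclohexyl–Br the leaving group is Br⁻ (pKₐ(HBr) ≈ -9). Weak base; good leaving group.
(In practice cyclohexyl–Br is made from cyclohexyl–OH by treatment with PBr₃, replacing the hydroxyl with bromide.)

cyclohexyl–Br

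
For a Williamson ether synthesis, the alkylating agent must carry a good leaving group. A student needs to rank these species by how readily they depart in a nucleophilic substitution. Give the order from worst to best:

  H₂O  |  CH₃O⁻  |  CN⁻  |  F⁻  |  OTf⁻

CH₃O⁻ < CN⁻ < F⁻ < H₂O < OTf⁻

OTf⁻: pKₐ(CF₃SO₃H (triflic acid)) ≈ -14 — charge spread over three oxygens and a CF₃ group; the premier leaving group in synthesis
H₂O: pKₐ(H₃O⁺) ≈ -1.7
F⁻: pKₐ(HF) ≈ 3.2
CN⁻: pKₐ(HCN) ≈ 9.2 — sp carbon stabilises the charge somewhat, but still a poor LG
CH₃O⁻: pKₐ(CH₃OH) ≈ 15.5 — strong base; alkoxides do not leave unassisted
Reversing gives the worst-to-best order requested.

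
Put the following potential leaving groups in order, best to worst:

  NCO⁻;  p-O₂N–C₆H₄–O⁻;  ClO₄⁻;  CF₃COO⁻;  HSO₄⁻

A good leaving group is a weak base: the lower the pKₐ of its conjugate acid, the more readily it departs.
ClO₄⁻: pKₐ(HClO₄) ≈ -10
HSO₄⁻: pKₐ(H₂SO₄) ≈ -3 — conjugate base of a strong mineral acid
CF₃COO⁻: pKₐ(CF₃COOH) ≈ 0.2 — strongly electron-withdrawing CF₃ stabilises the carboxylate
NCO⁻: pKₐ(HOCN) ≈ 3.5
p-O₂N–C₆H₄–O⁻: pKₐ(p-nitrophenol) ≈ 7.2 — nitro group delocalises the charge; the classic chromogenic LG

ClO₄⁻ > HSO₄⁻ > CF₃COO⁻ > NCO⁻ > p-O₂N–C₆H₄–O⁻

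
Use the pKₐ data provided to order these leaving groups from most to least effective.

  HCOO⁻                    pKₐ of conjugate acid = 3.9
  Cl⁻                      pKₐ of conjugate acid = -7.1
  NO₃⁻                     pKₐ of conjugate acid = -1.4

Cl⁻ > NO₃⁻ > HCOO⁻

Lower conjugate-acid pKₐ ⇒ weaker base ⇒ better leaving group.
Sorting by the given values: Cl⁻ (-7.1), NO₃⁻ (-1.4), HCOO⁻ (3.9).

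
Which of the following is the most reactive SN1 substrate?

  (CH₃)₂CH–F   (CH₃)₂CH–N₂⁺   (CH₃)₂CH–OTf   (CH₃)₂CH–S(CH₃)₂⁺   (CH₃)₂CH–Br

(CH₃)₂CH–N₂⁺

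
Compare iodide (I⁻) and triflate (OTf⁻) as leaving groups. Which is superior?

triflate (OTf⁻) is the better leaving group.
pKₐ(CF₃SO₃H (triflic acid)) ≈ -14 versus pKₐ(HI) ≈ -10: triflate (OTf⁻) is the much weaker base.
Charge spread over three oxygens and a CF₃ group; the premier leaving group in synthesis.

triflate (OTf⁻)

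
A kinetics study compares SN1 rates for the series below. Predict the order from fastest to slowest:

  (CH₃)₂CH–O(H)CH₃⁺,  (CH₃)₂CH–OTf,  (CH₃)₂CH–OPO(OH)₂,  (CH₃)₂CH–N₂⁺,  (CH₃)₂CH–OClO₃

With the same alkyl group throughout, only the leaving group differentiates the rates.
Leaving-group ability tracks the stability of the departed species; conjugate-acid pKₐ is the usual yardstick (lower pKₐ → better LG).
(CH₃)₂CH–N₂⁺ loses N₂: no meaningful conjugate acid; N₂ departs as an exceptionally stable neutral molecule
(CH₃)₂CH–OTf loses OTf⁻: pKₐ(CF₃SO₃H (triflic acid)) ≈ -14
(CH₃)₂CH–OClO₃ loses ClO₄⁻: pKₐ(HClO₄) ≈ -10
(CH₃)₂CH–O(H)CH₃⁺ loses R'OH: pKₐ(R'OH₂⁺) ≈ -2.4
(CH₃)₂CH–OPO(OH)₂ loses H₂PO₄⁻: pKₐ(H₃PO₄) ≈ 2.1

(CH₃)₂CH–N₂⁺ > (CH₃)₂CH–OTf > (CH₃)₂CH–OClO₃ > (CH₃)₂CH–O(H)CH₃⁺ > (CH₃)₂CH–OPO(OH)₂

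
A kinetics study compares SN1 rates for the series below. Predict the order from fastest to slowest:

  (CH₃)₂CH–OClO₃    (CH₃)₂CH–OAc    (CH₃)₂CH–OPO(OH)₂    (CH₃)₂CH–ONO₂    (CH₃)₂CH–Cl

(CH₃)₂CH–OClO₃ > (CH₃)₂CH–Cl > (CH₃)₂CH–ONO₂ > (CH₃)₂CH–OPO(OH)₂ > (CH₃)₂CH–OAc

Identical carbon frameworks mean the comparison reduces to leaving-group quality.
Leaving-group ability tracks the stability of the departed species; conjugate-acid pKₐ is the usual yardstick (lower pKₐ → better LG).
(CH₃)₂CH–OClO₃ loses ClO₄⁻: pKₐ(HClO₄) ≈ -10
(CH₃)₂CH–Cl loses Cl⁻: pKₐ(HCl) ≈ -7
(CH₃)₂CH–ONO₂ loses NO₃⁻: pKₐ(HNO₃) ≈ -1.3
(CH₃)₂CH–OPO(OH)₂ loses H₂PO₄⁻: pKₐ(H₃PO₄) ≈ 2.1
(CH₃)₂CH–OAc loses AcO⁻: pKₐ(CH₃COOH) ≈ 4.8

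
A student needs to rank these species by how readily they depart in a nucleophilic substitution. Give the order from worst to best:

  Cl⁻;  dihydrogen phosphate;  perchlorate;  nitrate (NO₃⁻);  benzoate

benzoate < dihydrogen phosphate < nitrate (NO₃⁻) < Cl⁻ < perchlorate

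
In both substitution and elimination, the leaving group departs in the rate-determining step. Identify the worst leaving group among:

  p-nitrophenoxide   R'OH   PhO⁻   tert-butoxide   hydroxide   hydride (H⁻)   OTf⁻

hydride (H⁻)

A good leaving group is a weak base: the lower the pKₐ of its conjugate acid, the more readily it departs.
OTf⁻: pKₐ(CF₃SO₃H (triflic acid)) ≈ -14
R'OH: pKₐ(R'OH₂⁺) ≈ -2.4
p-nitrophenoxide: pKₐ(p-nitrophenol) ≈ 7.2
PhO⁻: pKₐ(C₆H₅OH (phenol)) ≈ 10
hydroxide: pKₐ(H₂O) ≈ 15.7
tert-butoxide: pKₐ(t-BuOH) ≈ 18
hydride (H⁻): pKₐ(H₂) ≈ 36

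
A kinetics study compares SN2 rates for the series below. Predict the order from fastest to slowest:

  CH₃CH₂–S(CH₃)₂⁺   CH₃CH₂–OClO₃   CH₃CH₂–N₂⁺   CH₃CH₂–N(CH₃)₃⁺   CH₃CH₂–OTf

CH₃CH₂–N₂⁺ > CH₃CH₂–OTf > CH₃CH₂–OClO₃ > CH₃CH₂–S(CH₃)₂⁺ > CH₃CH₂–N(CH₃)₃⁺

The skeletons are identical, so relative rate is governed entirely by leaving-group ability.
A good leaving group is a weak base: the lower the pKₐ of its conjugate acid, the more readily it departs.
CH₃CH₂–N₂⁺ loses N₂: no meaningful conjugate acid; N₂ departs as an exceptionally stable neutral molecule
CH₃CH₂–OTf loses OTf⁻: pKₐ(CF₃SO₃H (triflic acid)) ≈ -14
CH₃CH₂–OClO₃ loses ClO₄⁻: pKₐ(HClO₄) ≈ -10
CH₃CH₂–S(CH₃)₂⁺ loses SR'₂: pKₐ(R'₂SH⁺) ≈ -7
CH₃CH₂–N(CH₃)₃⁺ loses NR'₃: pKₐ(R'₃NH⁺) ≈ 10.7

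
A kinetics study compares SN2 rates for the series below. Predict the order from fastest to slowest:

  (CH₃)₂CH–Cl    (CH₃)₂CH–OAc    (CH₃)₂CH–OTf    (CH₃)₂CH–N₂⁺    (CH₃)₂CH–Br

The skeletons are identical, so relative rate is governed entirely by leaving-group ability.
Leaving-group ability tracks the stability of the departed species; conjugate-acid pKₐ is the usual yardstick (lower pKₐ → better LG).
(CH₃)₂CH–N₂⁺ loses N₂: no meaningful conjugate acid; N₂ departs as an exceptionally stable neutral molecule
(CH₃)₂CH–OTf loses OTf⁻: pKₐ(CF₃SO₃H (triflic acid)) ≈ -14
(CH₃)₂CH–Br loses Br⁻: pKₐ(HBr) ≈ -9
(CH₃)₂CH–Cl loses Cl⁻: pKₐ(HCl) ≈ -7
(CH₃)₂CH–OAc loses AcO⁻: pKₐ(CH₃COOH) ≈ 4.8

(CH₃)₂CH–N₂⁺ > (CH₃)₂CH–OTf > (CH₃)₂CH–Br > (CH₃)₂CH–Cl > (CH₃)₂CH–OAc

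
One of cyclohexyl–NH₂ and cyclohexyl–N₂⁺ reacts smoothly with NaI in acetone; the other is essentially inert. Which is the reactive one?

From cyclohexyl–NH₂ the departing group would be NH₂⁻ (pKₐ(NH₃) ≈ 38). Extremely strong base; never a leaving group.
From cyclohexyl–N₂⁺ the leaving group is N₂ (no meaningful conjugate acid; N₂ departs as an exceptionally stable neutral molecule).
(In practice cyclohexyl–N₂⁺ is made from cyclohexyl–NH₂ by diazotisation (NaNO₂ / HCl, 0 °C), generating a diazonium salt that expels N₂.)

cyclohexyl–N₂⁺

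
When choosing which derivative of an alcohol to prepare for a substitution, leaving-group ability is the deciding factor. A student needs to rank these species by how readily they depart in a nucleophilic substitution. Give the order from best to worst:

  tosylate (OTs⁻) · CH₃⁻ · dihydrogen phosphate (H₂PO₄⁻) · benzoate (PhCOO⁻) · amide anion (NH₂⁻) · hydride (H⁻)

Leaving-group ability tracks the stability of the departed species; conjugate-acid pKₐ is the usual yardstick (lower pKₐ → better LG).
tosylate (OTs⁻): pKₐ(p-CH₃C₆H₄SO₃H (TsOH)) ≈ -2.8
dihydrogen phosphate (H₂PO₄⁻): pKₐ(H₃PO₄) ≈ 2.1
benzoate (PhCOO⁻): pKₐ(C₆H₅COOH) ≈ 4.2 — aryl carboxylate
hydride (H⁻): pKₐ(H₂) ≈ 36 — extremely strong base; leaves only in special hydride-transfer contexts
amide anion (NH₂⁻): pKₐ(NH₃) ≈ 38
CH₃⁻: pKₐ(CH₄) ≈ 48 — unstabilised carbanion; the worst conceivable leaving group

tosylate (OTs⁻) > dihydrogen phosphate (H₂PO₄⁻) > benzoate (PhCOO⁻) > hydride (H⁻) > amide anion (NH₂⁻) > CH₃⁻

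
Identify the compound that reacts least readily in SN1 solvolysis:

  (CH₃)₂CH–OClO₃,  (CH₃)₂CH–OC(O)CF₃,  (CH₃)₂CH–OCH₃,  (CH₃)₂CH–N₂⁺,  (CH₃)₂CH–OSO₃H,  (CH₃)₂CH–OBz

(CH₃)₂CH–OCH₃

The skeletons are identical, so relative rate is governed entirely by leaving-group ability.
Rank by basicity of the departing species: weakest base leaves most easily.
(CH₃)₂CH–N₂⁺ loses N₂: no meaningful conjugate acid; N₂ departs as an exceptionally stable neutral molecule
(CH₃)₂CH–OClO₃ loses ClO₄⁻: pKₐ(HClO₄) ≈ -10
(CH₃)₂CH–OSO₃H loses HSO₄⁻: pKₐ(H₂SO₄) ≈ -3
(CH₃)₂CH–OC(O)CF₃ loses CF₃COO⁻: pKₐ(CF₃COOH) ≈ 0.2
(CH₃)₂CH–OBz loses PhCOO⁻: pKₐ(C₆H₅COOH) ≈ 4.2
(CH₃)₂CH–OCH₃ loses CH₃O⁻: pKₐ(CH₃OH) ≈ 15.5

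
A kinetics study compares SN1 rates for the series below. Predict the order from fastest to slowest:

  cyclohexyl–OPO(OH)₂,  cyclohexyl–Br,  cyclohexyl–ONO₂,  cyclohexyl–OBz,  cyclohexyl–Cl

cyclohexyl–Br > cyclohexyl–Cl > cyclohexyl–ONO₂ > cyclohexyl–OPO(OH)₂ > cyclohexyl–OBz

Same R in every case — rank the leaving groups.
A good leaving group is a weak base: the lower the pKₐ of its conjugate acid, the more readily it departs.
cyclohexyl–Br loses Br⁻: pKₐ(HBr) ≈ -9
cyclohexyl–Cl loses Cl⁻: pKₐ(HCl) ≈ -7
cyclohexyl–ONO₂ loses NO₃⁻: pKₐ(HNO₃) ≈ -1.3
cyclohexyl–OPO(OH)₂ loses H₂PO₄⁻: pKₐ(H₃PO₄) ≈ 2.1
cyclohexyl–OBz loses PhCOO⁻: pKₐ(C₆H₅COOH) ≈ 4.2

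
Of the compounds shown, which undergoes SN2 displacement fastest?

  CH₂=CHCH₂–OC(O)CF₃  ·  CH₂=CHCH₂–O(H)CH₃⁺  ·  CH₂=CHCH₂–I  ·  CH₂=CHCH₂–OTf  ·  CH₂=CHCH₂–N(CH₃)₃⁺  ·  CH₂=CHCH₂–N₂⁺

CH₂=CHCH₂–N₂⁺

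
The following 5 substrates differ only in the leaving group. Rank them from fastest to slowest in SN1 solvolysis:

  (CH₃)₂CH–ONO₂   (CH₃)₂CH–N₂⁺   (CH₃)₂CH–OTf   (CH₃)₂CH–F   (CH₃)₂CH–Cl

(CH₃)₂CH–N₂⁺ > (CH₃)₂CH–OTf > (CH₃)₂CH–Cl > (CH₃)₂CH–ONO₂ > (CH₃)₂CH–F

Identical carbon frameworks mean the comparison reduces to leaving-group quality.
Rank by basicity of the departing species: weakest base leaves most easily.
(CH₃)₂CH–N₂⁺ loses N₂: no meaningful conjugate acid; N₂ departs as an exceptionally stable neutral molecule
(CH₃)₂CH–OTf loses OTf⁻: pKₐ(CF₃SO₃H (triflic acid)) ≈ -14
(CH₃)₂CH–Cl loses Cl⁻: pKₐ(HCl) ≈ -7
(CH₃)₂CH–ONO₂ loses NO₃⁻: pKₐ(HNO₃) ≈ -1.3
(CH₃)₂CH–F loses F⁻: pKₐ(HF) ≈ 3.2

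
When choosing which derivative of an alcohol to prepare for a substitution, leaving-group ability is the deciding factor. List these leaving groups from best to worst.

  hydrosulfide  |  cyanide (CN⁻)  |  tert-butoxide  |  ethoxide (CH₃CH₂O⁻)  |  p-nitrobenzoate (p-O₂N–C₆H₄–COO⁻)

p-nitrobenzoate (p-O₂N–C₆H₄–COO⁻) > hydrosulfide > cyanide (CN⁻) > ethoxide (CH₃CH₂O⁻) > tert-butoxide

p-nitrobenzoate (p-O₂N–C₆H₄–COO⁻): pKₐ(p-nitrobenzoic acid) ≈ 3.4
hydrosulfide: pKₐ(H₂S) ≈ 7
cyanide (CN⁻): pKₐ(HCN) ≈ 9.2
ethoxide (CH₃CH₂O⁻): pKₐ(CH₃CH₂OH) ≈ 16
tert-butoxide: pKₐ(t-BuOH) ≈ 18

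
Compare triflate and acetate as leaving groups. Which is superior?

triflate

triflate is the better leaving group.
pKₐ(CF₃SO₃H (triflic acid)) ≈ -14 versus pKₐ(CH₃COOH) ≈ 4.8: triflate is the much weaker base.
Charge spread over three oxygens and a CF₃ group; the premier leaving group in synthesis.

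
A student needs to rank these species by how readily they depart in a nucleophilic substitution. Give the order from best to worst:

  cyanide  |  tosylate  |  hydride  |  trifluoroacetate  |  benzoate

tosylate > trifluoroacetate > benzoate > cyanide > hydride

tosylate: pKₐ(p-CH₃C₆H₄SO₃H (TsOH)) ≈ -2.8
trifluoroacetate: pKₐ(CF₃COOH) ≈ 0.2
benzoate: pKₐ(C₆H₅COOH) ≈ 4.2
cyanide: pKₐ(HCN) ≈ 9.2
hydride: pKₐ(H₂) ≈ 36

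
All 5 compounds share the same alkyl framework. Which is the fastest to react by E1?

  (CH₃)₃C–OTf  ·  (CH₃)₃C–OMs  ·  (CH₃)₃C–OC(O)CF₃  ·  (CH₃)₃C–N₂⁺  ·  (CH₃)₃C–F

(CH₃)₃C–N₂⁺

Same R in every case — rank the leaving groups.
Rank by basicity of the departing species: weakest base leaves most easily.
(CH₃)₃C–N₂⁺ loses N₂: no meaningful conjugate acid; N₂ departs as an exceptionally stable neutral molecule
(CH₃)₃C–OTf loses OTf⁻: pKₐ(CF₃SO₃H (triflic acid)) ≈ -14
(CH₃)₃C–OMs loses OMs⁻: pKₐ(CH₃SO₃H (MsOH)) ≈ -1.9
(CH₃)₃C–OC(O)CF₃ loses CF₃COO⁻: pKₐ(CF₃COOH) ≈ 0.2
(CH₃)₃C–F loses F⁻: pKₐ(HF) ≈ 3.2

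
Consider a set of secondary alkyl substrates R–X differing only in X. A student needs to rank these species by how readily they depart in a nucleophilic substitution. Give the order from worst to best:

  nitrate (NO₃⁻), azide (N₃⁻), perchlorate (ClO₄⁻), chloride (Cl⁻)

azide (N₃⁻) < nitrate (NO₃⁻) < chloride (Cl⁻) < perchlorate (ClO₄⁻)

A good leaving group is a weak base: the lower the pKₐ of its conjugate acid, the more readily it departs.
perchlorate (ClO₄⁻): pKₐ(HClO₄) ≈ -10 — extremely weak base; rarely used for safety reasons
chloride (Cl⁻): pKₐ(HCl) ≈ -7
nitrate (NO₃⁻): pKₐ(HNO₃) ≈ -1.3 — resonance-delocalised over three oxygens
azide (N₃⁻): pKₐ(HN₃) ≈ 4.7
The question asks for worst first, so the sequence is read in increasing leaving-group ability.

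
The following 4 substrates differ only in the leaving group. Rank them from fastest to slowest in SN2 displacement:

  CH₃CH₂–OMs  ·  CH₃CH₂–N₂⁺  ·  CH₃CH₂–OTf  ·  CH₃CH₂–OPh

Same R in every case — rank the leaving groups.
A good leaving group is a weak base: the lower the pKₐ of its conjugate acid, the more readily it departs.
CH₃CH₂–N₂⁺ loses N₂: no meaningful conjugate acid; N₂ departs as an exceptionally stable neutral molecule
CH₃CH₂–OTf loses OTf⁻: pKₐ(CF₃SO₃H (triflic acid)) ≈ -14
CH₃CH₂–OMs loses OMs⁻: pKₐ(CH₃SO₃H (MsOH)) ≈ -1.9
CH₃CH₂–OPh loses PhO⁻: pKₐ(C₆H₅OH (phenol)) ≈ 10

CH₃CH₂–N₂⁺ > CH₃CH₂–OTf > CH₃CH₂–OMs > CH₃CH₂–OPh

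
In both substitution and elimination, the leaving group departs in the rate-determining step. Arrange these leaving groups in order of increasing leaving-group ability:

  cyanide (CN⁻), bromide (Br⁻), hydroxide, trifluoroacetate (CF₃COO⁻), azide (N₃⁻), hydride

bromide (Br⁻): pKₐ(HBr) ≈ -9
trifluoroacetate (CF₃COO⁻): pKₐ(CF₃COOH) ≈ 0.2 — strongly electron-withdrawing CF₃ stabilises the carboxylate
azide (N₃⁻): pKₐ(HN₃) ≈ 4.7
cyanide (CN⁻): pKₐ(HCN) ≈ 9.2
hydroxide: pKₐ(H₂O) ≈ 15.7
hydride: pKₐ(H₂) ≈ 36 — extremely strong base; leaves only in special hydride-transfer contexts
Reversing gives the worst-to-best order requested.

hydride < hydroxide < cyanide (CN⁻) < azide (N₃⁻) < trifluoroacetate (CF₃COO⁻) < bromide (Br⁻)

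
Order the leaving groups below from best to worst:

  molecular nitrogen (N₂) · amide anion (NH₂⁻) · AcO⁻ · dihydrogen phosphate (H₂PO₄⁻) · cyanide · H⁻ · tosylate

molecular nitrogen (N₂) > tosylate > dihydrogen phosphate (H₂PO₄⁻) > AcO⁻ > cyanide > H⁻ > amide anion (NH₂⁻)

molecular nitrogen (N₂): no meaningful conjugate acid; N₂ departs as an exceptionally stable neutral molecule
tosylate: pKₐ(p-CH₃C₆H₄SO₃H (TsOH)) ≈ -2.8 — resonance-delocalised arenesulfonate
dihydrogen phosphate (H₂PO₄⁻): pKₐ(H₃PO₄) ≈ 2.1 — moderate base; biological leaving group after further activation
AcO⁻: pKₐ(CH₃COOH) ≈ 4.8 — resonance-stabilised but still a weak base
cyanide: pKₐ(HCN) ≈ 9.2
H⁻: pKₐ(H₂) ≈ 36
amide anion (NH₂⁻): pKₐ(NH₃) ≈ 38 — extremely strong base; never a leaving group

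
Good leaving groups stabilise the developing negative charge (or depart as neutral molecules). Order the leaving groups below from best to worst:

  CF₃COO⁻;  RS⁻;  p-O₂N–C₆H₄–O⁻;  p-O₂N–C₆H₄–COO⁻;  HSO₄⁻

HSO₄⁻ > CF₃COO⁻ > p-O₂N–C₆H₄–COO⁻ > p-O₂N–C₆H₄–O⁻ > RS⁻

HSO₄⁻: pKₐ(H₂SO₄) ≈ -3
CF₃COO⁻: pKₐ(CF₃COOH) ≈ 0.2
p-O₂N–C₆H₄–COO⁻: pKₐ(p-nitrobenzoic acid) ≈ 3.4
p-O₂N–C₆H₄–O⁻: pKₐ(p-nitrophenol) ≈ 7.2
RS⁻: pKₐ(RSH (a thiol)) ≈ 10.5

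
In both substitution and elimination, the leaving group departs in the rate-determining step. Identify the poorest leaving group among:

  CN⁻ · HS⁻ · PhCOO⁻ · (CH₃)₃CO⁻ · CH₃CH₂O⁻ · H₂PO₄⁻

H₂PO₄⁻: pKₐ(H₃PO₄) ≈ 2.1
PhCOO⁻: pKₐ(C₆H₅COOH) ≈ 4.2
HS⁻: pKₐ(H₂S) ≈ 7
CN⁻: pKₐ(HCN) ≈ 9.2
CH₃CH₂O⁻: pKₐ(CH₃CH₂OH) ≈ 16
(CH₃)₃CO⁻: pKₐ(t-BuOH) ≈ 18

(CH₃)₃CO⁻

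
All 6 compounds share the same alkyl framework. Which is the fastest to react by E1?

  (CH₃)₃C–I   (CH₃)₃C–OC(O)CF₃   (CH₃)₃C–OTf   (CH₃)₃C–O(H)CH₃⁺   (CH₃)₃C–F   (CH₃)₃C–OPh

(CH₃)₃C–OTf

With the same alkyl group throughout, only the leaving group differentiates the rates.
Rank by basicity of the departing species: weakest base leaves most easily.
(CH₃)₃C–OTf loses OTf⁻: pKₐ(CF₃SO₃H (triflic acid)) ≈ -14
(CH₃)₃C–I loses I⁻: pKₐ(HI) ≈ -10
(CH₃)₃C–O(H)CH₃⁺ loses R'OH: pKₐ(R'OH₂⁺) ≈ -2.4
(CH₃)₃C–OC(O)CF₃ loses CF₃COO⁻: pKₐ(CF₃COOH) ≈ 0.2
(CH₃)₃C–F loses F⁻: pKₐ(HF) ≈ 3.2
(CH₃)₃C–OPh loses PhO⁻: pKₐ(C₆H₅OH (phenol)) ≈ 10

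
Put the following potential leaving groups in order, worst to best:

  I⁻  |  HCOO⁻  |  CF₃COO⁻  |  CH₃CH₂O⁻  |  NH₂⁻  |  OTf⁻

NH₂⁻ < CH₃CH₂O⁻ < HCOO⁻ < CF₃COO⁻ < I⁻ < OTf⁻

OTf⁻: pKₐ(CF₃SO₃H (triflic acid)) ≈ -14
I⁻: pKₐ(HI) ≈ -10
CF₃COO⁻: pKₐ(CF₃COOH) ≈ 0.2
HCOO⁻: pKₐ(HCOOH) ≈ 3.8 — resonance-stabilised carboxylate
CH₃CH₂O⁻: pKₐ(CH₃CH₂OH) ≈ 16 — strong base; alkoxides do not leave unassisted
NH₂⁻: pKₐ(NH₃) ≈ 38 — extremely strong base; never a leaving group
Listed from poorest to best leaving group as asked.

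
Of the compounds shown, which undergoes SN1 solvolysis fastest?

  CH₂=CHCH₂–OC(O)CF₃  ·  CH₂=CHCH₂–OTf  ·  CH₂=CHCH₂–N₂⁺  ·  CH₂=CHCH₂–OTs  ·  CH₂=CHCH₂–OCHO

CH₂=CHCH₂–N₂⁺

Identical carbon frameworks mean the comparison reduces to leaving-group quality.
The more stable X⁻ (or X) is on its own — i.e. the weaker a base it is — the better a leaving group it makes.
CH₂=CHCH₂–N₂⁺ loses N₂: no meaningful conjugate acid; N₂ departs as an exceptionally stable neutral molecule
CH₂=CHCH₂–OTf loses OTf⁻: pKₐ(CF₃SO₃H (triflic acid)) ≈ -14
CH₂=CHCH₂–OTs loses OTs⁻: pKₐ(p-CH₃C₆H₄SO₃H (TsOH)) ≈ -2.8
CH₂=CHCH₂–OC(O)CF₃ loses CF₃COO⁻: pKₐ(CF₃COOH) ≈ 0.2
CH₂=CHCH₂–OCHO loses HCOO⁻: pKₐ(HCOOH) ≈ 3.8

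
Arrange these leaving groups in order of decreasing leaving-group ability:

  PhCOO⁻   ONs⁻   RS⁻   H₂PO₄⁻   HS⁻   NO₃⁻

ONs⁻ > NO₃⁻ > H₂PO₄⁻ > PhCOO⁻ > HS⁻ > RS⁻

A good leaving group is a weak base: the lower the pKₐ of its conjugate acid, the more readily it departs.
ONs⁻: pKₐ(p-O₂NC₆H₄SO₃H) ≈ -3.5
NO₃⁻: pKₐ(HNO₃) ≈ -1.3
H₂PO₄⁻: pKₐ(H₃PO₄) ≈ 2.1
PhCOO⁻: pKₐ(C₆H₅COOH) ≈ 4.2
HS⁻: pKₐ(H₂S) ≈ 7
RS⁻: pKₐ(RSH (a thiol)) ≈ 10.5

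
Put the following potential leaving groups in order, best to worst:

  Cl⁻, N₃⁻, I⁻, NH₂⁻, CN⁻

I⁻ > Cl⁻ > N₃⁻ > CN⁻ > NH₂⁻

Leaving-group ability tracks the stability of the departed species; conjugate-acid pKₐ is the usual yardstick (lower pKₐ → better LG).
I⁻: pKₐ(HI) ≈ -10
Cl⁻: pKₐ(HCl) ≈ -7
N₃⁻: pKₐ(HN₃) ≈ 4.7
CN⁻: pKₐ(HCN) ≈ 9.2
NH₂⁻: pKₐ(NH₃) ≈ 38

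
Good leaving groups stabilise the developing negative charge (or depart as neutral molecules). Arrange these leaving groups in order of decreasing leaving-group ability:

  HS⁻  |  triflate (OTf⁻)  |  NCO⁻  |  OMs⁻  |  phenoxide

triflate (OTf⁻) > OMs⁻ > NCO⁻ > HS⁻ > phenoxide

A good leaving group is a weak base: the lower the pKₐ of its conjugate acid, the more readily it departs.
triflate (OTf⁻): pKₐ(CF₃SO₃H (triflic acid)) ≈ -14 — charge spread over three oxygens and a CF₃ group; the premier leaving group in synthesis
OMs⁻: pKₐ(CH₃SO₃H (MsOH)) ≈ -1.9
NCO⁻: pKₐ(HOCN) ≈ 3.5
HS⁻: pKₐ(H₂S) ≈ 7 — larger and more polarisable than the oxygen analogue
phenoxide: pKₐ(C₆H₅OH (phenol)) ≈ 10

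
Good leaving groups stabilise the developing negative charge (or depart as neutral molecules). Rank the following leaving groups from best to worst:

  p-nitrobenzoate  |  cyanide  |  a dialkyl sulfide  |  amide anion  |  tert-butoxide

Leaving-group ability tracks the stability of the departed species; conjugate-acid pKₐ is the usual yardstick (lower pKₐ → better LG).
a dialkyl sulfide: pKₐ(R'₂SH⁺) ≈ -7 — neutral; leaves from a sulfonium salt (R–SR'₂⁺)
p-nitrobenzoate: pKₐ(p-nitrobenzoic acid) ≈ 3.4
cyanide: pKₐ(HCN) ≈ 9.2
tert-butoxide: pKₐ(t-BuOH) ≈ 18 — bulky, strongly basic alkoxide
amide anion: pKₐ(NH₃) ≈ 38 — extremely strong base; never a leaving group

a dialkyl sulfide > p-nitrobenzoate > cyanide > tert-butoxide > amide anion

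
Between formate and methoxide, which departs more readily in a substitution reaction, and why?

formate

formate is the better leaving group.
pKₐ(HCOOH) ≈ 3.8 versus pKₐ(CH₃OH) ≈ 15.5: formate is the much weaker base.
Resonance-stabilised carboxylate.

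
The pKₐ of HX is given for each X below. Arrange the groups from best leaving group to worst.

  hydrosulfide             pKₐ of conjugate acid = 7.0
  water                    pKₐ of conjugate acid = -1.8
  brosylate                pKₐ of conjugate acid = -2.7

brosylate > water > hydrosulfide

Lower conjugate-acid pKₐ ⇒ weaker base ⇒ better leaving group.
Sorting by the given values: brosylate (-2.7), water (-1.8), hydrosulfide (7.0).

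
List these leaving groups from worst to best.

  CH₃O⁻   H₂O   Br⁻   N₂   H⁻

N₂: no meaningful conjugate acid; N₂ departs as an exceptionally stable neutral molecule
Br⁻: pKₐ(HBr) ≈ -9 — weak base; good leaving group
H₂O: pKₐ(H₃O⁺) ≈ -1.7
CH₃O⁻: pKₐ(CH₃OH) ≈ 15.5 — strong base; alkoxides do not leave unassisted
H⁻: pKₐ(H₂) ≈ 36
Listed from poorest to best leaving group as asked.

H⁻ < CH₃O⁻ < H₂O < Br⁻ < N₂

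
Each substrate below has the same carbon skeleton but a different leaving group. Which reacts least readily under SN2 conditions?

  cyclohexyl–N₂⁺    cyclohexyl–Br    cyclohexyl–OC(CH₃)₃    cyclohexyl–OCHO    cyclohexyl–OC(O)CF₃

Same R in every case — rank the leaving groups.
The more stable X⁻ (or X) is on its own — i.e. the weaker a base it is — the better a leaving group it makes.
cyclohexyl–N₂⁺ loses N₂: no meaningful conjugate acid; N₂ departs as an exceptionally stable neutral molecule
cyclohexyl–Br loses Br⁻: pKₐ(HBr) ≈ -9
cyclohexyl–OC(O)CF₃ loses CF₃COO⁻: pKₐ(CF₃COOH) ≈ 0.2
cyclohexyl–OCHO loses HCOO⁻: pKₐ(HCOOH) ≈ 3.8
cyclohexyl–OC(CH₃)₃ loses (CH₃)₃CO⁻: pKₐ(t-BuOH) ≈ 18

cyclohexyl–OC(CH₃)₃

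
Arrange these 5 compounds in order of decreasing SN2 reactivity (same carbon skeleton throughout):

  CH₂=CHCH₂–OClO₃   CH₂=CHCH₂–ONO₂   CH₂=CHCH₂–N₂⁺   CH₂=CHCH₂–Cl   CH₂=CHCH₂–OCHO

CH₂=CHCH₂–N₂⁺ > CH₂=CHCH₂–OClO₃ > CH₂=CHCH₂–Cl > CH₂=CHCH₂–ONO₂ > CH₂=CHCH₂–OCHO

The skeletons are identical, so relative rate is governed entirely by leaving-group ability.
A good leaving group is a weak base: the lower the pKₐ of its conjugate acid, the more readily it departs.
CH₂=CHCH₂–N₂⁺ loses N₂: no meaningful conjugate acid; N₂ departs as an exceptionally stable neutral molecule
CH₂=CHCH₂–OClO₃ loses ClO₄⁻: pKₐ(HClO₄) ≈ -10
CH₂=CHCH₂–Cl loses Cl⁻: pKₐ(HCl) ≈ -7
CH₂=CHCH₂–ONO₂ loses NO₃⁻: pKₐ(HNO₃) ≈ -1.3
CH₂=CHCH₂–OCHO loses HCOO⁻: pKₐ(HCOOH) ≈ 3.8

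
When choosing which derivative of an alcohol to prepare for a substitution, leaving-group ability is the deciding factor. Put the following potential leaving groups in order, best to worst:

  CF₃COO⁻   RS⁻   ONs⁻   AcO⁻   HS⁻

Rank by basicity of the departing species: weakest base leaves most easily.
ONs⁻: pKₐ(p-O₂NC₆H₄SO₃H) ≈ -3.5
CF₃COO⁻: pKₐ(CF₃COOH) ≈ 0.2
AcO⁻: pKₐ(CH₃COOH) ≈ 4.8 — resonance-stabilised but still a weak base
HS⁻: pKₐ(H₂S) ≈ 7
RS⁻: pKₐ(RSH (a thiol)) ≈ 10.5

ONs⁻ > CF₃COO⁻ > AcO⁻ > HS⁻ > RS⁻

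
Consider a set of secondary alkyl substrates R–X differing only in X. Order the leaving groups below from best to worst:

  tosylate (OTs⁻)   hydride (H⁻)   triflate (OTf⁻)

triflate (OTf⁻): pKₐ(CF₃SO₃H (triflic acid)) ≈ -14 — charge spread over three oxygens and a CF₃ group; the premier leaving group in synthesis
tosylate (OTs⁻): pKₐ(p-CH₃C₆H₄SO₃H (TsOH)) ≈ -2.8 — resonance-delocalised arenesulfonate
hydride (H⁻): pKₐ(H₂) ≈ 36 — extremely strong base; leaves only in special hydride-transfer contexts

triflate (OTf⁻) > tosylate (OTs⁻) > hydride (H⁻)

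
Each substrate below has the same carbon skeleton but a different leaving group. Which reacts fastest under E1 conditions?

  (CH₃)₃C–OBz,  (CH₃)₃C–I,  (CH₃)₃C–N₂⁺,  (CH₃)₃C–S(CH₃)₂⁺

The skeletons are identical, so relative rate is governed entirely by leaving-group ability.
The more stable X⁻ (or X) is on its own — i.e. the weaker a base it is — the better a leaving group it makes.
(CH₃)₃C–N₂⁺ loses N₂: no meaningful conjugate acid; N₂ departs as an exceptionally stable neutral molecule
(CH₃)₃C–I loses I⁻: pKₐ(HI) ≈ -10
(CH₃)₃C–S(CH₃)₂⁺ loses SR'₂: pKₐ(R'₂SH⁺) ≈ -7
(CH₃)₃C–OBz loses PhCOO⁻: pKₐ(C₆H₅COOH) ≈ 4.2

(CH₃)₃C–N₂⁺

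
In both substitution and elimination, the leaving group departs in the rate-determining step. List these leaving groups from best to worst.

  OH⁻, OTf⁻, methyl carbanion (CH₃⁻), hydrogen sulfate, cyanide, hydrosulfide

OTf⁻ > hydrogen sulfate > hydrosulfide > cyanide > OH⁻ > methyl carbanion (CH₃⁻)

The more stable X⁻ (or X) is on its own — i.e. the weaker a base it is — the better a leaving group it makes.
OTf⁻: pKₐ(CF₃SO₃H (triflic acid)) ≈ -14 — charge spread over three oxygens and a CF₃ group; the premier leaving group in synthesis
hydrogen sulfate: pKₐ(H₂SO₄) ≈ -3 — conjugate base of a strong mineral acid
hydrosulfide: pKₐ(H₂S) ≈ 7 — larger and more polarisable than the oxygen analogue
cyanide: pKₐ(HCN) ≈ 9.2
OH⁻: pKₐ(H₂O) ≈ 15.7 — strong base; essentially never leaves without prior activation
methyl carbanion (CH₃⁻): pKₐ(CH₄) ≈ 48 — unstabilised carbanion; the worst conceivable leaving group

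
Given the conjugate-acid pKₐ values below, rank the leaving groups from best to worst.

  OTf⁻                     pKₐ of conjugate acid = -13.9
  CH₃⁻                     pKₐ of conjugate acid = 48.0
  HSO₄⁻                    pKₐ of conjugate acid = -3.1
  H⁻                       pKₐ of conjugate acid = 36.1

OTf⁻ > HSO₄⁻ > H⁻ > CH₃⁻

Lower conjugate-acid pKₐ ⇒ weaker base ⇒ better leaving group.
Sorting by the given values: OTf⁻ (-13.9), HSO₄⁻ (-3.1), H⁻ (36.1), CH₃⁻ (48.0).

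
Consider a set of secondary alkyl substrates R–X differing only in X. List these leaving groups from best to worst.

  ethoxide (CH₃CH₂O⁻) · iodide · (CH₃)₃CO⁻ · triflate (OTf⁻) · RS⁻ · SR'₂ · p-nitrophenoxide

triflate (OTf⁻): pKₐ(CF₃SO₃H (triflic acid)) ≈ -14
iodide: pKₐ(HI) ≈ -10
SR'₂: pKₐ(R'₂SH⁺) ≈ -7 — neutral; leaves from a sulfonium salt (R–SR'₂⁺)
p-nitrophenoxide: pKₐ(p-nitrophenol) ≈ 7.2
RS⁻: pKₐ(RSH (a thiol)) ≈ 10.5 — moderately basic; rarely leaves without activation
ethoxide (CH₃CH₂O⁻): pKₐ(CH₃CH₂OH) ≈ 16 — strong base; alkoxides do not leave unassisted
(CH₃)₃CO⁻: pKₐ(t-BuOH) ≈ 18

triflate (OTf⁻) > iodide > SR'₂ > p-nitrophenoxide > RS⁻ > ethoxide (CH₃CH₂O⁻) > (CH₃)₃CO⁻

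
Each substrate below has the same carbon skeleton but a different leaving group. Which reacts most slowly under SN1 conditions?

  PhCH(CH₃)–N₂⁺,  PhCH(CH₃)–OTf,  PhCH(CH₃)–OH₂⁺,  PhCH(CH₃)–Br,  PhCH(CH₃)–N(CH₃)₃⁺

PhCH(CH₃)–N(CH₃)₃⁺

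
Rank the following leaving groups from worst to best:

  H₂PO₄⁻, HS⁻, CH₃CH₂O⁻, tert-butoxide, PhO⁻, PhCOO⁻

Leaving-group ability tracks the stability of the departed species; conjugate-acid pKₐ is the usual yardstick (lower pKₐ → better LG).
H₂PO₄⁻: pKₐ(H₃PO₄) ≈ 2.1
PhCOO⁻: pKₐ(C₆H₅COOH) ≈ 4.2
HS⁻: pKₐ(H₂S) ≈ 7 — larger and more polarisable than the oxygen analogue
PhO⁻: pKₐ(C₆H₅OH (phenol)) ≈ 10 — resonance into the ring helps, but still a poor LG
CH₃CH₂O⁻: pKₐ(CH₃CH₂OH) ≈ 16 — strong base; alkoxides do not leave unassisted
tert-butoxide: pKₐ(t-BuOH) ≈ 18
The question asks for worst first, so the sequence is read in increasing leaving-group ability.

tert-butoxide < CH₃CH₂O⁻ < PhO⁻ < HS⁻ < PhCOO⁻ < H₂PO₄⁻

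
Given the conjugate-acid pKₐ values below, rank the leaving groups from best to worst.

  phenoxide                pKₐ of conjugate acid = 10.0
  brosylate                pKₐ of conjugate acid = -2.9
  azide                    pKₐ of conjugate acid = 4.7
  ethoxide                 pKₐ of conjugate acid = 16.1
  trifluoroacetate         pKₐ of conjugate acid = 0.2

brosylate > trifluoroacetate > azide > phenoxide > ethoxide

Lower conjugate-acid pKₐ ⇒ weaker base ⇒ better leaving group.
Sorting by the given values: brosylate (-2.9), trifluoroacetate (0.2), azide (4.7), phenoxide (10.0), ethoxide (16.1).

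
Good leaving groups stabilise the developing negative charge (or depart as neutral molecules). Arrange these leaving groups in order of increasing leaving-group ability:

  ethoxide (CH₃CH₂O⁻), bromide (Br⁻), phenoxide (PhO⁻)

A good leaving group is a weak base: the lower the pKₐ of its conjugate acid, the more readily it departs.
bromide (Br⁻): pKₐ(HBr) ≈ -9
phenoxide (PhO⁻): pKₐ(C₆H₅OH (phenol)) ≈ 10
ethoxide (CH₃CH₂O⁻): pKₐ(CH₃CH₂OH) ≈ 16
Reversing gives the worst-to-best order requested.

ethoxide (CH₃CH₂O⁻) < phenoxide (PhO⁻) < bromide (Br⁻)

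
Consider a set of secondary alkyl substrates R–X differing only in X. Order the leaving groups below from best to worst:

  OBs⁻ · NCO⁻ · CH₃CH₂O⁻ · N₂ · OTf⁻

N₂ > OTf⁻ > OBs⁻ > NCO⁻ > CH₃CH₂O⁻

Leaving-group ability tracks the stability of the departed species; conjugate-acid pKₐ is the usual yardstick (lower pKₐ → better LG).
N₂: no meaningful conjugate acid; N₂ departs as an exceptionally stable neutral molecule
OTf⁻: pKₐ(CF₃SO₃H (triflic acid)) ≈ -14
OBs⁻: pKₐ(p-BrC₆H₄SO₃H) ≈ -2.8
NCO⁻: pKₐ(HOCN) ≈ 3.5
CH₃CH₂O⁻: pKₐ(CH₃CH₂OH) ≈ 16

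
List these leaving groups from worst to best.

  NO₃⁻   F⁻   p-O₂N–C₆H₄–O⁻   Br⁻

p-O₂N–C₆H₄–O⁻ < F⁻ < NO₃⁻ < Br⁻

Br⁻: pKₐ(HBr) ≈ -9
NO₃⁻: pKₐ(HNO₃) ≈ -1.3
F⁻: pKₐ(HF) ≈ 3.2
p-O₂N–C₆H₄–O⁻: pKₐ(p-nitrophenol) ≈ 7.2
Reversing gives the worst-to-best order requested.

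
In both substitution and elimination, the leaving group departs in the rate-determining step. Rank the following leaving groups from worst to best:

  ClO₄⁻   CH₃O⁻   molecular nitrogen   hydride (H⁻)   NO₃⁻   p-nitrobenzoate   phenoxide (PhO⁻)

molecular nitrogen: no meaningful conjugate acid; N₂ departs as an exceptionally stable neutral molecule
ClO₄⁻: pKₐ(HClO₄) ≈ -10
NO₃⁻: pKₐ(HNO₃) ≈ -1.3
p-nitrobenzoate: pKₐ(p-nitrobenzoic acid) ≈ 3.4
phenoxide (PhO⁻): pKₐ(C₆H₅OH (phenol)) ≈ 10
CH₃O⁻: pKₐ(CH₃OH) ≈ 15.5
hydride (H⁻): pKₐ(H₂) ≈ 36
The question asks for worst first, so the sequence is read in increasing leaving-group ability.

hydride (H⁻) < CH₃O⁻ < phenoxide (PhO⁻) < p-nitrobenzoate < NO₃⁻ < ClO₄⁻ < molecular nitrogen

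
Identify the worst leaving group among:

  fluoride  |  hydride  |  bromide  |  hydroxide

The more stable X⁻ (or X) is on its own — i.e. the weaker a base it is — the better a leaving group it makes.
bromide: pKₐ(HBr) ≈ -9
fluoride: pKₐ(HF) ≈ 3.2
hydroxide: pKₐ(H₂O) ≈ 15.7
hydride: pKₐ(H₂) ≈ 36

hydride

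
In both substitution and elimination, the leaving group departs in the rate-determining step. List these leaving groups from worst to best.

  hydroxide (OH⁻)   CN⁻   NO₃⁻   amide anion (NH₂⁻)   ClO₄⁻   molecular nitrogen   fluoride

Leaving-group ability tracks the stability of the departed species; conjugate-acid pKₐ is the usual yardstick (lower pKₐ → better LG).
molecular nitrogen: no meaningful conjugate acid; N₂ departs as an exceptionally stable neutral molecule
ClO₄⁻: pKₐ(HClO₄) ≈ -10
NO₃⁻: pKₐ(HNO₃) ≈ -1.3 — resonance-delocalised over three oxygens
fluoride: pKₐ(HF) ≈ 3.2 — small and strongly basic; the poor halide leaving group
CN⁻: pKₐ(HCN) ≈ 9.2 — sp carbon stabilises the charge somewhat, but still a poor LG
hydroxide (OH⁻): pKₐ(H₂O) ≈ 15.7
amide anion (NH₂⁻): pKₐ(NH₃) ≈ 38 — extremely strong base; never a leaving group
The question asks for worst first, so the sequence is read in increasing leaving-group ability.

amide anion (NH₂⁻) < hydroxide (OH⁻) < CN⁻ < fluoride < NO₃⁻ < ClO₄⁻ < molecular nitrogen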